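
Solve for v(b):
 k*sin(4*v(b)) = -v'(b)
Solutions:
 v(b) = -acos((-C1 - exp(8*b*k))/(C1 - exp(8*b*k)))/4 + pi/2
 v(b) = acos((-C1 - exp(8*b*k))/(C1 - exp(8*b*k)))/4


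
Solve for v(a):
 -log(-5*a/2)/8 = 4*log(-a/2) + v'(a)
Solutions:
 v(a) = C1 - 33*a*log(-a)/8 + a*(-log(5) + 33*log(2) + 33)/8


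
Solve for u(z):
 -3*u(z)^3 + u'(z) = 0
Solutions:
 u(z) = -sqrt(2)*sqrt(-1/(C1 + 3*z))/2
 u(z) = sqrt(2)*sqrt(-1/(C1 + 3*z))/2


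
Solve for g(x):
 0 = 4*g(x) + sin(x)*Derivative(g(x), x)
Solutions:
 g(x) = C1*(cos(x)^2 + 2*cos(x) + 1)/(cos(x)^2 - 2*cos(x) + 1)


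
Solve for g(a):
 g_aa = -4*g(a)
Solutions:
 g(a) = C1*sin(2*a) + C2*cos(2*a)


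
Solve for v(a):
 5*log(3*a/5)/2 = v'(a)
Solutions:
 v(a) = C1 + 5*a*log(a)/2 - 5*a*log(5)/2 - 5*a/2 + 5*a*log(3)/2


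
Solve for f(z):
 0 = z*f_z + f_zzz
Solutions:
 f(z) = C1 + Integral(C2*airyai(-z) + C3*airybi(-z), z)


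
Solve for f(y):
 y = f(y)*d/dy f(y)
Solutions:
 f(y) = -sqrt(C1 + y^2)
 f(y) = sqrt(C1 + y^2)


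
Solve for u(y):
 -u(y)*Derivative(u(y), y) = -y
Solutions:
 u(y) = -sqrt(C1 + y^2)
 u(y) = sqrt(C1 + y^2)


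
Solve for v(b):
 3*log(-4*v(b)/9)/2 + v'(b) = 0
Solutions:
 2*Integral(1/(log(-_y) - 2*log(3) + 2*log(2)), (_y, v(b)))/3 = C1 - b


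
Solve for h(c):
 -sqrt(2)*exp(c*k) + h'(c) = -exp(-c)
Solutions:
 h(c) = C1 + exp(-c) + sqrt(2)*exp(c*k)/k


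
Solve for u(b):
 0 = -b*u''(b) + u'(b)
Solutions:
 u(b) = C1 + C2*b^2


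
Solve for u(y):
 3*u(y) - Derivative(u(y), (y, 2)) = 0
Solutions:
 u(y) = C1*exp(-sqrt(3)*y) + C2*exp(sqrt(3)*y)


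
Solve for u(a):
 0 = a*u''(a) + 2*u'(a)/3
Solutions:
 u(a) = C1 + C2*a^(1/3)


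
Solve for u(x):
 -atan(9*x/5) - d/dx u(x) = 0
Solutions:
 u(x) = C1 - x*atan(9*x/5) + 5*log(81*x^2 + 25)/18


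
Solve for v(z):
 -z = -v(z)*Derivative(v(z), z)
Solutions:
 v(z) = -sqrt(C1 + z^2)
 v(z) = sqrt(C1 + z^2)


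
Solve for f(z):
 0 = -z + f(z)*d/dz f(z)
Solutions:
 f(z) = -sqrt(C1 + z^2)
 f(z) = sqrt(C1 + z^2)


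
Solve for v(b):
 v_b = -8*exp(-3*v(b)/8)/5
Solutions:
 v(b) = 8*log(C1 - 3*b/5)/3
 v(b) = 8*log(5^(2/3)*(-3^(1/3) - 3^(5/6)*I)*(C1 - 8*b)^(1/3)/20)
 v(b) = 8*log(5^(2/3)*(-3^(1/3) + 3^(5/6)*I)*(C1 - 8*b)^(1/3)/20)


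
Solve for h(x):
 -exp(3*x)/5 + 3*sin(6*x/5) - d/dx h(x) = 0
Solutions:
 h(x) = C1 - exp(3*x)/15 - 5*cos(6*x/5)/2


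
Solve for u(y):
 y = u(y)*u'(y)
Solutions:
 u(y) = -sqrt(C1 + y^2)
 u(y) = sqrt(C1 + y^2)


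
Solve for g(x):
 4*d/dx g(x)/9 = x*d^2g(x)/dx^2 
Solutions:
 g(x) = C1 + C2*x^(13/9)


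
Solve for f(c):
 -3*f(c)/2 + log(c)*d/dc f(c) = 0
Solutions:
 f(c) = C1*exp(3*li(c)/2)


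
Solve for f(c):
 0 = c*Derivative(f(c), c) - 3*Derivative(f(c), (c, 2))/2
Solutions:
 f(c) = C1 + C2*erfi(sqrt(3)*c/3)


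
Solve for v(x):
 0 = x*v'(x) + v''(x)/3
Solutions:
 v(x) = C1 + C2*erf(sqrt(6)*x/2)


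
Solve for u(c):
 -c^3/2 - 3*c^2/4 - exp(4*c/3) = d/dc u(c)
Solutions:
 u(c) = C1 - c^4/8 - c^3/4 - 3*exp(4*c/3)/4


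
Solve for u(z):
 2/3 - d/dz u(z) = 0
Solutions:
 u(z) = C1 + 2*z/3


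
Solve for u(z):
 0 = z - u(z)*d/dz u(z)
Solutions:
 u(z) = -sqrt(C1 + z^2)
 u(z) = sqrt(C1 + z^2)


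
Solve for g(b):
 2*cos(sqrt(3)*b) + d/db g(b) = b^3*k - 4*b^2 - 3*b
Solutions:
 g(b) = C1 + b^4*k/4 - 4*b^3/3 - 3*b^2/2 - 2*sqrt(3)*sin(sqrt(3)*b)/3


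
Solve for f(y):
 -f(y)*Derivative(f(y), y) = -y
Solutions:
 f(y) = -sqrt(C1 + y^2)
 f(y) = sqrt(C1 + y^2)


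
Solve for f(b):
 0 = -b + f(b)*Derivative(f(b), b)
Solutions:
 f(b) = -sqrt(C1 + b^2)
 f(b) = sqrt(C1 + b^2)


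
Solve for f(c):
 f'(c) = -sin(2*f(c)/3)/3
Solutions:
 c/3 + 3*log(cos(2*f(c)/3) - 1)/4 - 3*log(cos(2*f(c)/3) + 1)/4 = C1


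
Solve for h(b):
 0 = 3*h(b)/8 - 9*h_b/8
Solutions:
 h(b) = C1*exp(b/3)


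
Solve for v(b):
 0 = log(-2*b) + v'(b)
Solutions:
 v(b) = C1 - b*log(-b) + b*(1 - log(2))


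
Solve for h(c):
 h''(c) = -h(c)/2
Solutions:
 h(c) = C1*sin(sqrt(2)*c/2) + C2*cos(sqrt(2)*c/2)


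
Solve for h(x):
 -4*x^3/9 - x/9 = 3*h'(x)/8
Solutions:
 h(x) = C1 - 8*x^4/27 - 4*x^2/27


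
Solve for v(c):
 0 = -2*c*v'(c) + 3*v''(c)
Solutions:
 v(c) = C1 + C2*erfi(sqrt(3)*c/3)


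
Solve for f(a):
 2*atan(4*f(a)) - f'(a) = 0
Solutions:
 Integral(1/atan(4*_y), (_y, f(a))) = C1 + 2*a


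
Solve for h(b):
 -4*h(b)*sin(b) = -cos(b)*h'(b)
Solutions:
 h(b) = C1/cos(b)^4


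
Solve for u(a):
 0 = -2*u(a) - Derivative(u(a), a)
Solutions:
 u(a) = C1*exp(-2*a)


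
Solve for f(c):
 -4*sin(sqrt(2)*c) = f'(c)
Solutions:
 f(c) = C1 + 2*sqrt(2)*cos(sqrt(2)*c)


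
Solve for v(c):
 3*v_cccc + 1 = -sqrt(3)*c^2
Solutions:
 v(c) = C1 + C2*c + C3*c^2 + C4*c^3 - sqrt(3)*c^6/1080 - c^4/72


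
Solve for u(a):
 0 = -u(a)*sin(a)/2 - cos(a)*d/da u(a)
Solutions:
 u(a) = C1*sqrt(cos(a))


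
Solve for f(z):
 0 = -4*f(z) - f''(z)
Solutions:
 f(z) = C1*sin(2*z) + C2*cos(2*z)


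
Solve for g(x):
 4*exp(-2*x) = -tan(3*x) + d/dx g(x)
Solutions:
 g(x) = C1 + log(tan(3*x)^2 + 1)/6 - 2*exp(-2*x)


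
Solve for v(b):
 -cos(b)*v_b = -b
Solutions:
 v(b) = C1 + Integral(b/cos(b), b)


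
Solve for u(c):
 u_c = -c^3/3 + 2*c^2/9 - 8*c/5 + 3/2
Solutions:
 u(c) = C1 - c^4/12 + 2*c^3/27 - 4*c^2/5 + 3*c/2


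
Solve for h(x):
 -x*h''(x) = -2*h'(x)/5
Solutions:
 h(x) = C1 + C2*x^(7/5)


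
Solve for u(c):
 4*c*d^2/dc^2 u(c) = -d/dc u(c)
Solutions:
 u(c) = C1 + C2*c^(3/4)


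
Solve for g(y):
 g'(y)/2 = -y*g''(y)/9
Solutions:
 g(y) = C1 + C2/y^(7/2)


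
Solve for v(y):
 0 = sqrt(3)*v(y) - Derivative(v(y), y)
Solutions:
 v(y) = C1*exp(sqrt(3)*y)


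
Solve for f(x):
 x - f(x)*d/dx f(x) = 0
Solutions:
 f(x) = -sqrt(C1 + x^2)
 f(x) = sqrt(C1 + x^2)


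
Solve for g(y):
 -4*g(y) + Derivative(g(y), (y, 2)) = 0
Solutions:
 g(y) = C1*exp(-2*y) + C2*exp(2*y)


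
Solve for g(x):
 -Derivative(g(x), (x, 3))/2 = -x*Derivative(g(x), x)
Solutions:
 g(x) = C1 + Integral(C2*airyai(2^(1/3)*x) + C3*airybi(2^(1/3)*x), x)


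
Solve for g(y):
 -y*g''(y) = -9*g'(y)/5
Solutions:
 g(y) = C1 + C2*y^(14/5)


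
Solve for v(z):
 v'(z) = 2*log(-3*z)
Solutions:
 v(z) = C1 + 2*z*log(-z) + 2*z*(-1 + log(3))


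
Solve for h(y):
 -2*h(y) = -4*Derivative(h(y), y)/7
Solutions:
 h(y) = C1*exp(7*y/2)


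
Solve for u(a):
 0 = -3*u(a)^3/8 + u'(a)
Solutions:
 u(a) = -2*sqrt(-1/(C1 + 3*a))
 u(a) = 2*sqrt(-1/(C1 + 3*a))


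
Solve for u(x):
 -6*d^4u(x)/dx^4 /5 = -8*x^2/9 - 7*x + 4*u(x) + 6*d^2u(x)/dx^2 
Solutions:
 u(x) = C1*sin(sqrt(6)*x*sqrt(15 - sqrt(105))/6) + C2*sin(sqrt(6)*x*sqrt(sqrt(105) + 15)/6) + C3*cos(sqrt(6)*x*sqrt(15 - sqrt(105))/6) + C4*cos(sqrt(6)*x*sqrt(sqrt(105) + 15)/6) + 2*x^2/9 + 7*x/4 - 2/3


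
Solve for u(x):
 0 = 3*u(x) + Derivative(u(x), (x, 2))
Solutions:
 u(x) = C1*sin(sqrt(3)*x) + C2*cos(sqrt(3)*x)


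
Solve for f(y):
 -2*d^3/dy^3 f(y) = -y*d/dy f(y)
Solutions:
 f(y) = C1 + Integral(C2*airyai(2^(2/3)*y/2) + C3*airybi(2^(2/3)*y/2), y)


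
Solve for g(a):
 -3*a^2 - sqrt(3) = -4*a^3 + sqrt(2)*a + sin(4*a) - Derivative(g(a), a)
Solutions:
 g(a) = C1 - a^4 + a^3 + sqrt(2)*a^2/2 + sqrt(3)*a - cos(4*a)/4


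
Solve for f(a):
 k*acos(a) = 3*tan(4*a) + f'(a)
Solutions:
 f(a) = C1 + k*(a*acos(a) - sqrt(1 - a^2)) + 3*log(cos(4*a))/4


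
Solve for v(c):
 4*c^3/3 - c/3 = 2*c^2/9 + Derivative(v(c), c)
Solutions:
 v(c) = C1 + c^4/3 - 2*c^3/27 - c^2/6


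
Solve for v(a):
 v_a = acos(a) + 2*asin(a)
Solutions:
 v(a) = C1 + a*acos(a) + 2*a*asin(a) + sqrt(1 - a^2)


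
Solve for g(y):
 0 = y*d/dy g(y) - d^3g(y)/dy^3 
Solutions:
 g(y) = C1 + Integral(C2*airyai(y) + C3*airybi(y), y)


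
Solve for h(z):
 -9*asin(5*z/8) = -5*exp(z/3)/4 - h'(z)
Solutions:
 h(z) = C1 + 9*z*asin(5*z/8) + 9*sqrt(64 - 25*z^2)/5 - 15*exp(z/3)/4


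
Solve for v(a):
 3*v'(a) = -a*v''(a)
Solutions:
 v(a) = C1 + C2/a^2


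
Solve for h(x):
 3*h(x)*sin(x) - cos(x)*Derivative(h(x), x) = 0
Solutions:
 h(x) = C1/cos(x)^3


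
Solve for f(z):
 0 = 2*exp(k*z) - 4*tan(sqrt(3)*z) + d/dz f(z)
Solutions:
 f(z) = C1 - 2*Piecewise((exp(k*z)/k, Ne(k, 0)), (z, True)) - 4*sqrt(3)*log(cos(sqrt(3)*z))/3


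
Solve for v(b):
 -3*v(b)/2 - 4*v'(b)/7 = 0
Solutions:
 v(b) = C1*exp(-21*b/8)


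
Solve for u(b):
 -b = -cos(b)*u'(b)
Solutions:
 u(b) = C1 + Integral(b/cos(b), b)


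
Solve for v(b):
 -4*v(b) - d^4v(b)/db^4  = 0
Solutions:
 v(b) = (C1*sin(b) + C2*cos(b))*exp(-b) + (C3*sin(b) + C4*cos(b))*exp(b)


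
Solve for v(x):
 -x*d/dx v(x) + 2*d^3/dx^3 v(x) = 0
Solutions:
 v(x) = C1 + Integral(C2*airyai(2^(2/3)*x/2) + C3*airybi(2^(2/3)*x/2), x)


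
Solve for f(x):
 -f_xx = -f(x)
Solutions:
 f(x) = C1*exp(-x) + C2*exp(x)


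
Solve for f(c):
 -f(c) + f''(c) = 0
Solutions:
 f(c) = C1*exp(-c) + C2*exp(c)


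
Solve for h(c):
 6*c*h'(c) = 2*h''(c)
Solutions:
 h(c) = C1 + C2*erfi(sqrt(6)*c/2)


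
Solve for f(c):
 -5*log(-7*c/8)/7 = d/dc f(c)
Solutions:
 f(c) = C1 - 5*c*log(-c)/7 + 5*c*(-log(7) + 1 + 3*log(2))/7


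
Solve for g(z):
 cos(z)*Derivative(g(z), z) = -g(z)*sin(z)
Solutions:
 g(z) = C1*cos(z)


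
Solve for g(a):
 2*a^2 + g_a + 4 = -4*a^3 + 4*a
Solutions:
 g(a) = C1 - a^4 - 2*a^3/3 + 2*a^2 - 4*a


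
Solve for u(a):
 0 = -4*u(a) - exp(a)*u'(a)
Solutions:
 u(a) = C1*exp(4*exp(-a))


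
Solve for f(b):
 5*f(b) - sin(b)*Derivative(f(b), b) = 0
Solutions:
 f(b) = C1*sqrt(cos(b) - 1)*(cos(b)^2 - 2*cos(b) + 1)/(sqrt(cos(b) + 1)*(cos(b)^2 + 2*cos(b) + 1))


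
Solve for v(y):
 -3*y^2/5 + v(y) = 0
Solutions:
 v(y) = 3*y^2/5


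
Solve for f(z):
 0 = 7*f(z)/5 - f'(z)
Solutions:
 f(z) = C1*exp(7*z/5)


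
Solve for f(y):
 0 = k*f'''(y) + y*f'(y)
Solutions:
 f(y) = C1 + Integral(C2*airyai(y*(-1/k)^(1/3)) + C3*airybi(y*(-1/k)^(1/3)), y)


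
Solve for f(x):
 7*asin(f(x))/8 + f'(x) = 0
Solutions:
 Integral(1/asin(_y), (_y, f(x))) = C1 - 7*x/8


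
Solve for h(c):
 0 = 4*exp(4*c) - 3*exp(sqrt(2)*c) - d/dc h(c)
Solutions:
 h(c) = C1 + exp(4*c) - 3*sqrt(2)*exp(sqrt(2)*c)/2


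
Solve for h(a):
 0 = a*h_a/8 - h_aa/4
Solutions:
 h(a) = C1 + C2*erfi(a/2)


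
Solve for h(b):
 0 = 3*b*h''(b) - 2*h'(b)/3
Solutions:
 h(b) = C1 + C2*b^(11/9)


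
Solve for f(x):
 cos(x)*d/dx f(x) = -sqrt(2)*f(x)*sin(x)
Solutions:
 f(x) = C1*cos(x)^(sqrt(2))


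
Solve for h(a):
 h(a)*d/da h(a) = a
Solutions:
 h(a) = -sqrt(C1 + a^2)
 h(a) = sqrt(C1 + a^2)


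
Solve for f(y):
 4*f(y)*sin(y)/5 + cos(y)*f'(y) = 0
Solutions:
 f(y) = C1*cos(y)^(4/5)


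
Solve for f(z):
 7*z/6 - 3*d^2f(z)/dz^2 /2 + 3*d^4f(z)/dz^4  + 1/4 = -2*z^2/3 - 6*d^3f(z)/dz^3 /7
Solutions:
 f(z) = C1 + C2*z + C3*exp(z*(-2 + sqrt(102))/14) + C4*exp(-z*(2 + sqrt(102))/14) + z^4/27 + 3*z^3/14 + 2363*z^2/1764


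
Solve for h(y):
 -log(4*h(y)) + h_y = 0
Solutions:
 -Integral(1/(log(_y) + 2*log(2)), (_y, h(y))) = C1 - y


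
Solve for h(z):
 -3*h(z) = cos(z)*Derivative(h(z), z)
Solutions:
 h(z) = C1*(sin(z) - 1)^(3/2)/(sin(z) + 1)^(3/2)


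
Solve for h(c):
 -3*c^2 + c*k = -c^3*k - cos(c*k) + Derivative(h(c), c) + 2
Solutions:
 h(c) = C1 + c^4*k/4 - c^3 + c^2*k/2 - 2*c + sin(c*k)/k


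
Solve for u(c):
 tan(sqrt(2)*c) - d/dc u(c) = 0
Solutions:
 u(c) = C1 - sqrt(2)*log(cos(sqrt(2)*c))/2


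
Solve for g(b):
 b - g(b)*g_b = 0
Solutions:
 g(b) = -sqrt(C1 + b^2)
 g(b) = sqrt(C1 + b^2)


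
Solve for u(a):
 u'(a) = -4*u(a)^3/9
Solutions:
 u(a) = -3*sqrt(2)*sqrt(-1/(C1 - 4*a))/2
 u(a) = 3*sqrt(2)*sqrt(-1/(C1 - 4*a))/2


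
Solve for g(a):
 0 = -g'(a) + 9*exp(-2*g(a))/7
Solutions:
 g(a) = log(-sqrt(C1 + 126*a)) - log(7)
 g(a) = log(C1 + 126*a)/2 - log(7)


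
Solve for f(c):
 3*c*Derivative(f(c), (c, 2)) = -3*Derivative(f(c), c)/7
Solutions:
 f(c) = C1 + C2*c^(6/7)


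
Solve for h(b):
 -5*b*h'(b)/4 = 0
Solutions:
 h(b) = C1


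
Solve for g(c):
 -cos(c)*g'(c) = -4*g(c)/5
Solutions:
 g(c) = C1*(sin(c) + 1)^(2/5)/(sin(c) - 1)^(2/5)


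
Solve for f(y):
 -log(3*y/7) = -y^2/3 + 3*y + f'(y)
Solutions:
 f(y) = C1 + y^3/9 - 3*y^2/2 - y*log(y) + y*log(7/3) + y


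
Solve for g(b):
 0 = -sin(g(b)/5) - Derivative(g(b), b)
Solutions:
 b + 5*log(cos(g(b)/5) - 1)/2 - 5*log(cos(g(b)/5) + 1)/2 = C1


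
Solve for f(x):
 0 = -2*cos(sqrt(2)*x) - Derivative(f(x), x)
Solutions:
 f(x) = C1 - sqrt(2)*sin(sqrt(2)*x)


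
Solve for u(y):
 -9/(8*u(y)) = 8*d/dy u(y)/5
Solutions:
 u(y) = -sqrt(C1 - 90*y)/8
 u(y) = sqrt(C1 - 90*y)/8


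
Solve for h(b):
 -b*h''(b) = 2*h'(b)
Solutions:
 h(b) = C1 + C2/b


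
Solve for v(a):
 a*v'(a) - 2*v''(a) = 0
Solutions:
 v(a) = C1 + C2*erfi(a/2)


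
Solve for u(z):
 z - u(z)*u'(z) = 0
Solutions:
 u(z) = -sqrt(C1 + z^2)
 u(z) = sqrt(C1 + z^2)


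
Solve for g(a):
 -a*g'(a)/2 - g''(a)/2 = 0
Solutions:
 g(a) = C1 + C2*erf(sqrt(2)*a/2)


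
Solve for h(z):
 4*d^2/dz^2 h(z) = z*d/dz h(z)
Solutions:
 h(z) = C1 + C2*erfi(sqrt(2)*z/4)


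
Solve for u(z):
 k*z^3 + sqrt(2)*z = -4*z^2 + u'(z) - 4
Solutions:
 u(z) = C1 + k*z^4/4 + 4*z^3/3 + sqrt(2)*z^2/2 + 4*z


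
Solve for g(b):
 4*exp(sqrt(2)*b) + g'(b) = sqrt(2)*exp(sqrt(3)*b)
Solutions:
 g(b) = C1 - 2*sqrt(2)*exp(sqrt(2)*b) + sqrt(6)*exp(sqrt(3)*b)/3


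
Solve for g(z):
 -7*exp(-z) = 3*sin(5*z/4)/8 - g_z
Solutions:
 g(z) = C1 - 3*cos(5*z/4)/10 - 7*exp(-z)


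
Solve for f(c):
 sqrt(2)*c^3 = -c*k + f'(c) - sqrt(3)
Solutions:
 f(c) = C1 + sqrt(2)*c^4/4 + c^2*k/2 + sqrt(3)*c


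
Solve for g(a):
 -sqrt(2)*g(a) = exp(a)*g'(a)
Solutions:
 g(a) = C1*exp(sqrt(2)*exp(-a))


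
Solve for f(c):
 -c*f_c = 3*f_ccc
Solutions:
 f(c) = C1 + Integral(C2*airyai(-3^(2/3)*c/3) + C3*airybi(-3^(2/3)*c/3), c)


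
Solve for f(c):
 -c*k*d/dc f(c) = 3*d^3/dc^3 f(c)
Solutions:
 f(c) = C1 + Integral(C2*airyai(3^(2/3)*c*(-k)^(1/3)/3) + C3*airybi(3^(2/3)*c*(-k)^(1/3)/3), c)


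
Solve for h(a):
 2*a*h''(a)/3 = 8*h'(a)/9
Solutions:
 h(a) = C1 + C2*a^(7/3)


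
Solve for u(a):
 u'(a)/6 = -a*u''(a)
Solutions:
 u(a) = C1 + C2*a^(5/6)


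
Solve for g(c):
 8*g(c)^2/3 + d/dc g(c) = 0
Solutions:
 g(c) = 3/(C1 + 8*c)


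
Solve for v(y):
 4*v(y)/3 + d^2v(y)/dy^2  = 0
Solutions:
 v(y) = C1*sin(2*sqrt(3)*y/3) + C2*cos(2*sqrt(3)*y/3)


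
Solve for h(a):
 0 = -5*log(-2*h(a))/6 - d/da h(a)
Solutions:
 6*Integral(1/(log(-_y) + log(2)), (_y, h(a)))/5 = C1 - a


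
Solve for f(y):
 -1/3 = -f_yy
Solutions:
 f(y) = C1 + C2*y + y^2/6


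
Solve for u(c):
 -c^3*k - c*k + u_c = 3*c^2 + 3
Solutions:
 u(c) = C1 + c^4*k/4 + c^3 + c^2*k/2 + 3*c


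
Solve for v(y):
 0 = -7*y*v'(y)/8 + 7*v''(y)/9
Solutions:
 v(y) = C1 + C2*erfi(3*y/4)


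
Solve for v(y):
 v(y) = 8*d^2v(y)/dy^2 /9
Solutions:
 v(y) = C1*exp(-3*sqrt(2)*y/4) + C2*exp(3*sqrt(2)*y/4)


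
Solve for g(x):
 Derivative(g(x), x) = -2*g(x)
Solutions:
 g(x) = C1*exp(-2*x)


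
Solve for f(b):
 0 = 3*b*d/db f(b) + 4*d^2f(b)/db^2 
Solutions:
 f(b) = C1 + C2*erf(sqrt(6)*b/4)


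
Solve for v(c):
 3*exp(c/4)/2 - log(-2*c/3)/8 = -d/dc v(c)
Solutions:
 v(c) = C1 + c*log(-c)/8 + c*(-log(3) - 1 + log(2))/8 - 6*exp(c/4)


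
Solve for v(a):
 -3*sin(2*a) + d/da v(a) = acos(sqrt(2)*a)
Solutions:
 v(a) = C1 + a*acos(sqrt(2)*a) - sqrt(2)*sqrt(1 - 2*a^2)/2 - 3*cos(2*a)/2


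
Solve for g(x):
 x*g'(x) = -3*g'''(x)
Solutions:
 g(x) = C1 + Integral(C2*airyai(-3^(2/3)*x/3) + C3*airybi(-3^(2/3)*x/3), x)


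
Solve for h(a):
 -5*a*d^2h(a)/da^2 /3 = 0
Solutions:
 h(a) = C1 + C2*a


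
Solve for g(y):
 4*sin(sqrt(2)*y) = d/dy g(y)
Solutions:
 g(y) = C1 - 2*sqrt(2)*cos(sqrt(2)*y)


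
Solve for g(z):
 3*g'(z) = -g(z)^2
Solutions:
 g(z) = 3/(C1 + z)


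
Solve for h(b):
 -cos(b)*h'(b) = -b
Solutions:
 h(b) = C1 + Integral(b/cos(b), b)


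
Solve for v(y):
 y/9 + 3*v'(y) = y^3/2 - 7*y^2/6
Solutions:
 v(y) = C1 + y^4/24 - 7*y^3/54 - y^2/54


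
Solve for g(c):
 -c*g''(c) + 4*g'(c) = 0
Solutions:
 g(c) = C1 + C2*c^5


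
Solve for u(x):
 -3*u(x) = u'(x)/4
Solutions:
 u(x) = C1*exp(-12*x)


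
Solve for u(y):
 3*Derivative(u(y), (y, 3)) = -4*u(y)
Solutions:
 u(y) = C3*exp(-6^(2/3)*y/3) + (C1*sin(2^(2/3)*3^(1/6)*y/2) + C2*cos(2^(2/3)*3^(1/6)*y/2))*exp(6^(2/3)*y/6)


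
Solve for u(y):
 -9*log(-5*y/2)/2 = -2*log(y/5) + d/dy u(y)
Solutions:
 u(y) = C1 - 5*y*log(y)/2 + y*(-7*log(5) + log(10)/2 + 5/2 + 4*log(2) - 9*I*pi/2)


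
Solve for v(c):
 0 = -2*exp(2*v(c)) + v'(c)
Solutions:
 v(c) = log(-sqrt(-1/(C1 + 2*c))) - log(2)/2
 v(c) = log(-1/(C1 + 2*c))/2 - log(2)/2


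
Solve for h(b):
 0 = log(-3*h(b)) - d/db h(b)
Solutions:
 -Integral(1/(log(-_y) + log(3)), (_y, h(b))) = C1 - b


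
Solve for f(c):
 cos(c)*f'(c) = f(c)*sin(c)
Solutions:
 f(c) = C1/cos(c)


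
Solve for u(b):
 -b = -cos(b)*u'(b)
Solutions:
 u(b) = C1 + Integral(b/cos(b), b)


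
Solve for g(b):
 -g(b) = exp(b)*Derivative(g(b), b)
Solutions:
 g(b) = C1*exp(exp(-b))


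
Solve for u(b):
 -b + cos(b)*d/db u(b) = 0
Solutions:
 u(b) = C1 + Integral(b/cos(b), b)


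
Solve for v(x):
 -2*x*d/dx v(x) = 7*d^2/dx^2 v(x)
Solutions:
 v(x) = C1 + C2*erf(sqrt(7)*x/7)


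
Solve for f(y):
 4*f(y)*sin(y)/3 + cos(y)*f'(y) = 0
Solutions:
 f(y) = C1*cos(y)^(4/3)


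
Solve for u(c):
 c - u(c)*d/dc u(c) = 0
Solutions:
 u(c) = -sqrt(C1 + c^2)
 u(c) = sqrt(C1 + c^2)


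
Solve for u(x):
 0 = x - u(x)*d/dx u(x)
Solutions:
 u(x) = -sqrt(C1 + x^2)
 u(x) = sqrt(C1 + x^2)


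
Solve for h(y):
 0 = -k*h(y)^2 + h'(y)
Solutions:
 h(y) = -1/(C1 + k*y)


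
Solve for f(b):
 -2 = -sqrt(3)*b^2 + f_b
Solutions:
 f(b) = C1 + sqrt(3)*b^3/3 - 2*b


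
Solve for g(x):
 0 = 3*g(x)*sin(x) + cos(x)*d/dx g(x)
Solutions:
 g(x) = C1*cos(x)^3


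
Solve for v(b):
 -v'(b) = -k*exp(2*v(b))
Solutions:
 v(b) = log(-sqrt(-1/(C1 + b*k))) - log(2)/2
 v(b) = log(-1/(C1 + b*k))/2 - log(2)/2


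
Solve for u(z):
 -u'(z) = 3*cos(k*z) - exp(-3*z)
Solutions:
 u(z) = C1 - exp(-3*z)/3 - 3*sin(k*z)/k


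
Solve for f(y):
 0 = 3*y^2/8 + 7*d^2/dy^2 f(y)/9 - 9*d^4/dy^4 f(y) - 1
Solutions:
 f(y) = C1 + C2*y + C3*exp(-sqrt(7)*y/9) + C4*exp(sqrt(7)*y/9) - 9*y^4/224 - 1935*y^2/392


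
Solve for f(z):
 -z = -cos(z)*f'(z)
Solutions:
 f(z) = C1 + Integral(z/cos(z), z)


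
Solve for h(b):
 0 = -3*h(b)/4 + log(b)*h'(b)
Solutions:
 h(b) = C1*exp(3*li(b)/4)


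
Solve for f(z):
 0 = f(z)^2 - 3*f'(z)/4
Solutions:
 f(z) = -3/(C1 + 4*z)


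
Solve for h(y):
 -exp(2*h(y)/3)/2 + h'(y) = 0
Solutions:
 h(y) = 3*log(-sqrt(-1/(C1 + y))) + 3*log(3)/2
 h(y) = 3*log(-1/(C1 + y))/2 + 3*log(3)/2


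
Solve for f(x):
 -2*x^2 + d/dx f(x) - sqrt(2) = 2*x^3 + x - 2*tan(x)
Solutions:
 f(x) = C1 + x^4/2 + 2*x^3/3 + x^2/2 + sqrt(2)*x + 2*log(cos(x))


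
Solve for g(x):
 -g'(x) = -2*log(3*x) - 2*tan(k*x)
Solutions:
 g(x) = C1 + 2*x*log(x) - 2*x + 2*x*log(3) + 2*Piecewise((-log(cos(k*x))/k, Ne(k, 0)), (0, True))


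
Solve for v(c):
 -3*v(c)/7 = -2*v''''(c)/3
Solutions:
 v(c) = C1*exp(-14^(3/4)*sqrt(3)*c/14) + C2*exp(14^(3/4)*sqrt(3)*c/14) + C3*sin(14^(3/4)*sqrt(3)*c/14) + C4*cos(14^(3/4)*sqrt(3)*c/14)


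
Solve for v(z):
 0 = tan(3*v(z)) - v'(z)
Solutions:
 v(z) = -asin(C1*exp(3*z))/3 + pi/3
 v(z) = asin(C1*exp(3*z))/3


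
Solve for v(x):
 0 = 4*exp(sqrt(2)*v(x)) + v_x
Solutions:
 v(x) = sqrt(2)*(2*log(1/(C1 + 4*x)) - log(2))/4


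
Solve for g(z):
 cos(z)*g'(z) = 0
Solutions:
 g(z) = C1


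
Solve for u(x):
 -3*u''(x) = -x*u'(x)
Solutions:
 u(x) = C1 + C2*erfi(sqrt(6)*x/6)


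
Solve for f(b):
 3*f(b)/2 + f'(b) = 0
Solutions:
 f(b) = C1*exp(-3*b/2)


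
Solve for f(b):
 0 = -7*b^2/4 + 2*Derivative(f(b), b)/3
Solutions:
 f(b) = C1 + 7*b^3/8


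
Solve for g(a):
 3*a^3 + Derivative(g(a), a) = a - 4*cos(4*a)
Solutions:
 g(a) = C1 - 3*a^4/4 + a^2/2 - sin(4*a)


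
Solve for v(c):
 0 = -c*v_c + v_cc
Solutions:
 v(c) = C1 + C2*erfi(sqrt(2)*c/2)


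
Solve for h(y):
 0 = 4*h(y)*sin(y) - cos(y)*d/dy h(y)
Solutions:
 h(y) = C1/cos(y)^4


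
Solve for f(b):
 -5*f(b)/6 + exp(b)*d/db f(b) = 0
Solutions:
 f(b) = C1*exp(-5*exp(-b)/6)


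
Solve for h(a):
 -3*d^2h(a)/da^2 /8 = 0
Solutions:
 h(a) = C1 + C2*a


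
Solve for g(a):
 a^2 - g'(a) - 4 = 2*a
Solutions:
 g(a) = C1 + a^3/3 - a^2 - 4*a


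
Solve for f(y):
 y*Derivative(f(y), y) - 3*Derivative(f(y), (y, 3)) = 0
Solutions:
 f(y) = C1 + Integral(C2*airyai(3^(2/3)*y/3) + C3*airybi(3^(2/3)*y/3), y)


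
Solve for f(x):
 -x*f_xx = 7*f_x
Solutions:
 f(x) = C1 + C2/x^6


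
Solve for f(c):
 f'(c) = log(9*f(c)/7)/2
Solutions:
 -2*Integral(1/(log(_y) - log(7) + 2*log(3)), (_y, f(c))) = C1 - c


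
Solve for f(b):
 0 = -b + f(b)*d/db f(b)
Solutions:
 f(b) = -sqrt(C1 + b^2)
 f(b) = sqrt(C1 + b^2)


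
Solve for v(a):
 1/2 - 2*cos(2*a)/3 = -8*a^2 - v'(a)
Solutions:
 v(a) = C1 - 8*a^3/3 - a/2 + 2*sin(a)*cos(a)/3


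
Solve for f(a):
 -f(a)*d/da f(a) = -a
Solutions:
 f(a) = -sqrt(C1 + a^2)
 f(a) = sqrt(C1 + a^2)


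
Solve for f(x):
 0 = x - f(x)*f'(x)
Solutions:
 f(x) = -sqrt(C1 + x^2)
 f(x) = sqrt(C1 + x^2)


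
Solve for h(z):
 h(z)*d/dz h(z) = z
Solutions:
 h(z) = -sqrt(C1 + z^2)
 h(z) = sqrt(C1 + z^2)


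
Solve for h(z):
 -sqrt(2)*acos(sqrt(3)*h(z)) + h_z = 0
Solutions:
 Integral(1/acos(sqrt(3)*_y), (_y, h(z))) = C1 + sqrt(2)*z


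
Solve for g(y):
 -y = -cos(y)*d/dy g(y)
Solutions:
 g(y) = C1 + Integral(y/cos(y), y)


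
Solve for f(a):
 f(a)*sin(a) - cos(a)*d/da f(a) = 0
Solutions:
 f(a) = C1/cos(a)


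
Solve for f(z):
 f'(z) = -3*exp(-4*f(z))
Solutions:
 f(z) = log(-I*(C1 - 12*z)^(1/4))
 f(z) = log(I*(C1 - 12*z)^(1/4))
 f(z) = log(-(C1 - 12*z)^(1/4))
 f(z) = log(C1 - 12*z)/4


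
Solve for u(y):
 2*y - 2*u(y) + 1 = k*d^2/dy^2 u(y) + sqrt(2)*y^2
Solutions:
 u(y) = C1*exp(-sqrt(2)*y*sqrt(-1/k)) + C2*exp(sqrt(2)*y*sqrt(-1/k)) + sqrt(2)*k/2 - sqrt(2)*y^2/2 + y + 1/2


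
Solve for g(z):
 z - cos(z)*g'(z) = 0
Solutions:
 g(z) = C1 + Integral(z/cos(z), z)


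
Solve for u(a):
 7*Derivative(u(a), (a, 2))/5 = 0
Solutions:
 u(a) = C1 + C2*a


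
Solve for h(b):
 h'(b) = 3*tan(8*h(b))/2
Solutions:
 h(b) = -asin(C1*exp(12*b))/8 + pi/8
 h(b) = asin(C1*exp(12*b))/8


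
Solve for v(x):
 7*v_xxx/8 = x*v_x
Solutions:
 v(x) = C1 + Integral(C2*airyai(2*7^(2/3)*x/7) + C3*airybi(2*7^(2/3)*x/7), x)


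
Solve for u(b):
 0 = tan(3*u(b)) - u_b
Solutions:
 u(b) = -asin(C1*exp(3*b))/3 + pi/3
 u(b) = asin(C1*exp(3*b))/3


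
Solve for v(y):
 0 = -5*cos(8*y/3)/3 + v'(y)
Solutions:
 v(y) = C1 + 5*sin(8*y/3)/8


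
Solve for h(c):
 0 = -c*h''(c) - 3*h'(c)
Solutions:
 h(c) = C1 + C2/c^2


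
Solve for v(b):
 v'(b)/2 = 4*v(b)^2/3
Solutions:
 v(b) = -3/(C1 + 8*b)


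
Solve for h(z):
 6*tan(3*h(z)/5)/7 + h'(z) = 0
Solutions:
 h(z) = -5*asin(C1*exp(-18*z/35))/3 + 5*pi/3
 h(z) = 5*asin(C1*exp(-18*z/35))/3


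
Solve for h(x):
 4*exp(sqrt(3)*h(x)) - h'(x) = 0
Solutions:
 h(x) = sqrt(3)*(2*log(-1/(C1 + 4*x)) - log(3))/6


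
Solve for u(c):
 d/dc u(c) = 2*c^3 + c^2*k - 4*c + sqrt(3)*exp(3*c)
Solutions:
 u(c) = C1 + c^4/2 + c^3*k/3 - 2*c^2 + sqrt(3)*exp(3*c)/3


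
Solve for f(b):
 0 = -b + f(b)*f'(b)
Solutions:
 f(b) = -sqrt(C1 + b^2)
 f(b) = sqrt(C1 + b^2)


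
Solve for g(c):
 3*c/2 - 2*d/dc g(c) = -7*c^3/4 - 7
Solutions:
 g(c) = C1 + 7*c^4/32 + 3*c^2/8 + 7*c/2


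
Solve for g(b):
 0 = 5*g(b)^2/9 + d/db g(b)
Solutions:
 g(b) = 9/(C1 + 5*b)


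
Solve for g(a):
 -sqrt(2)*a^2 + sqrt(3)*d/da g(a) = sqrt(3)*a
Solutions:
 g(a) = C1 + sqrt(6)*a^3/9 + a^2/2


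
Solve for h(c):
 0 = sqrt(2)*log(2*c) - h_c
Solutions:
 h(c) = C1 + sqrt(2)*c*log(c) - sqrt(2)*c + sqrt(2)*c*log(2)


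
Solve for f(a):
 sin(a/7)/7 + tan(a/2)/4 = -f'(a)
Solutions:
 f(a) = C1 + log(cos(a/2))/2 + cos(a/7)


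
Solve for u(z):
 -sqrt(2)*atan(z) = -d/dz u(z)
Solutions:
 u(z) = C1 + sqrt(2)*(z*atan(z) - log(z^2 + 1)/2)


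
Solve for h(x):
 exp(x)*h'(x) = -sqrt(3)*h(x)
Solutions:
 h(x) = C1*exp(sqrt(3)*exp(-x))


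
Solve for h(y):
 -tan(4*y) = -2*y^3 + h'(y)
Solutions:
 h(y) = C1 + y^4/2 + log(cos(4*y))/4


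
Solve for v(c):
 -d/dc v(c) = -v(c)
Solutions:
 v(c) = C1*exp(c)


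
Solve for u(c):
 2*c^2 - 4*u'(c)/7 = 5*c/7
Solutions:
 u(c) = C1 + 7*c^3/6 - 5*c^2/8


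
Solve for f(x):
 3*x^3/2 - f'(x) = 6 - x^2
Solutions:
 f(x) = C1 + 3*x^4/8 + x^3/3 - 6*x


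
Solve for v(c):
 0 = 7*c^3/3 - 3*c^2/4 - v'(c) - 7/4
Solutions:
 v(c) = C1 + 7*c^4/12 - c^3/4 - 7*c/4


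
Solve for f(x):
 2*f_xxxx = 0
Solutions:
 f(x) = C1 + C2*x + C3*x^2 + C4*x^3


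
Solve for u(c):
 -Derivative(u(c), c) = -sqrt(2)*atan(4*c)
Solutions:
 u(c) = C1 + sqrt(2)*(c*atan(4*c) - log(16*c^2 + 1)/8)


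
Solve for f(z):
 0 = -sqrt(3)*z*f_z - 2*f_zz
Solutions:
 f(z) = C1 + C2*erf(3^(1/4)*z/2)


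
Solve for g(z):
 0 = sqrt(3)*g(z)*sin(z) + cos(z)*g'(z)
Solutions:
 g(z) = C1*cos(z)^(sqrt(3))


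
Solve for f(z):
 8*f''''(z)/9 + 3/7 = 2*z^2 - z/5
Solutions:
 f(z) = C1 + C2*z + C3*z^2 + C4*z^3 + z^6/160 - 3*z^5/1600 - 9*z^4/448


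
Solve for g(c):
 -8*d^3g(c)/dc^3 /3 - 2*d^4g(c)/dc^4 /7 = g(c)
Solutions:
 g(c) = C1*exp(c*(-14 + sqrt(3*42^(2/3)/(sqrt(9562) + 98)^(1/3) + 3*42^(1/3)*(sqrt(9562) + 98)^(1/3) + 196))/6)*sin(c*sqrt(-392 + 3*42^(2/3)/(sqrt(9562) + 98)^(1/3) + 3*42^(1/3)*(sqrt(9562) + 98)^(1/3) + 5488/sqrt(3*42^(2/3)/(sqrt(9562) + 98)^(1/3) + 3*42^(1/3)*(sqrt(9562) + 98)^(1/3) + 196))/6) + C2*exp(c*(-14 + sqrt(3*42^(2/3)/(sqrt(9562) + 98)^(1/3) + 3*42^(1/3)*(sqrt(9562) + 98)^(1/3) + 196))/6)*cos(c*sqrt(-392 + 3*42^(2/3)/(sqrt(9562) + 98)^(1/3) + 3*42^(1/3)*(sqrt(9562) + 98)^(1/3) + 5488/sqrt(3*42^(2/3)/(sqrt(9562) + 98)^(1/3) + 3*42^(1/3)*(sqrt(9562) + 98)^(1/3) + 196))/6) + C3*exp(-c*(14 + sqrt(3*42^(2/3)/(sqrt(9562) + 98)^(1/3) + 3*42^(1/3)*(sqrt(9562) + 98)^(1/3) + 196) + sqrt(-3*42^(1/3)*(sqrt(9562) + 98)^(1/3) - 3*42^(2/3)/(sqrt(9562) + 98)^(1/3) + 5488/sqrt(3*42^(2/3)/(sqrt(9562) + 98)^(1/3) + 3*42^(1/3)*(sqrt(9562) + 98)^(1/3) + 196) + 392))/6) + C4*exp(c*(-sqrt(3*42^(2/3)/(sqrt(9562) + 98)^(1/3) + 3*42^(1/3)*(sqrt(9562) + 98)^(1/3) + 196) - 14 + sqrt(-3*42^(1/3)*(sqrt(9562) + 98)^(1/3) - 3*42^(2/3)/(sqrt(9562) + 98)^(1/3) + 5488/sqrt(3*42^(2/3)/(sqrt(9562) + 98)^(1/3) + 3*42^(1/3)*(sqrt(9562) + 98)^(1/3) + 196) + 392))/6)


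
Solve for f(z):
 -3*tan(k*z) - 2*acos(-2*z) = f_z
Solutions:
 f(z) = C1 - 2*z*acos(-2*z) - sqrt(1 - 4*z^2) - 3*Piecewise((-log(cos(k*z))/k, Ne(k, 0)), (0, True))


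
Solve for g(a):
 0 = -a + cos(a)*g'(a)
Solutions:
 g(a) = C1 + Integral(a/cos(a), a)


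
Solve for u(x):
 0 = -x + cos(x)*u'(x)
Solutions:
 u(x) = C1 + Integral(x/cos(x), x)


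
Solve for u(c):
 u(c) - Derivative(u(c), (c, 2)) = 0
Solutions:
 u(c) = C1*exp(-c) + C2*exp(c)


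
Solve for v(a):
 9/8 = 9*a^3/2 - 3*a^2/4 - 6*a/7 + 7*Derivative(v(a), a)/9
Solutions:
 v(a) = C1 - 81*a^4/56 + 9*a^3/28 + 27*a^2/49 + 81*a/56


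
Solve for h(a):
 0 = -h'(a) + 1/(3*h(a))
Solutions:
 h(a) = -sqrt(C1 + 6*a)/3
 h(a) = sqrt(C1 + 6*a)/3


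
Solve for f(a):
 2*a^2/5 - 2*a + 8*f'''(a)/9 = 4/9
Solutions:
 f(a) = C1 + C2*a + C3*a^2 - 3*a^5/400 + 3*a^4/32 + a^3/12


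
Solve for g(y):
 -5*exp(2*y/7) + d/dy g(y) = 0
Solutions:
 g(y) = C1 + 35*exp(2*y/7)/2


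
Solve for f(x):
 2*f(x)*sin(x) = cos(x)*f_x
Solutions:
 f(x) = C1/cos(x)^2


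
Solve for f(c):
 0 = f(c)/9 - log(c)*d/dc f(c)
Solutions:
 f(c) = C1*exp(li(c)/9)


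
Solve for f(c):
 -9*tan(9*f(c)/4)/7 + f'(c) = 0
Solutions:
 f(c) = -4*asin(C1*exp(81*c/28))/9 + 4*pi/9
 f(c) = 4*asin(C1*exp(81*c/28))/9


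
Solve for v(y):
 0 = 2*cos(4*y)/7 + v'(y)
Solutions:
 v(y) = C1 - sin(4*y)/14


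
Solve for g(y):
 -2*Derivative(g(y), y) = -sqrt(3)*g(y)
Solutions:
 g(y) = C1*exp(sqrt(3)*y/2)


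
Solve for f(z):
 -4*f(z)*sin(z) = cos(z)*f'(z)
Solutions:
 f(z) = C1*cos(z)^4


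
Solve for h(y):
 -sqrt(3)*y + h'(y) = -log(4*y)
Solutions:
 h(y) = C1 + sqrt(3)*y^2/2 - y*log(y) - y*log(4) + y


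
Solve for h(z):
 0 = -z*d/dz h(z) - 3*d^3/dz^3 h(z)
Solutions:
 h(z) = C1 + Integral(C2*airyai(-3^(2/3)*z/3) + C3*airybi(-3^(2/3)*z/3), z)


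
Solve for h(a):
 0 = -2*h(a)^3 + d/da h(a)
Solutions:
 h(a) = -sqrt(2)*sqrt(-1/(C1 + 2*a))/2
 h(a) = sqrt(2)*sqrt(-1/(C1 + 2*a))/2


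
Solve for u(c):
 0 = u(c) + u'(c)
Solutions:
 u(c) = C1*exp(-c)


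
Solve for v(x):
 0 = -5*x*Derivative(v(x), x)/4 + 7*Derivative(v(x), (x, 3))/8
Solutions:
 v(x) = C1 + Integral(C2*airyai(10^(1/3)*7^(2/3)*x/7) + C3*airybi(10^(1/3)*7^(2/3)*x/7), x)


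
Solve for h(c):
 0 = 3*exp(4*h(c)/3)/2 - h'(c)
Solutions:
 h(c) = 3*log(-(-1/(C1 + 6*c))^(1/4)) + 3*log(3)/4
 h(c) = 3*log(-1/(C1 + 6*c))/4 + 3*log(3)/4
 h(c) = 3*log(-I*(-1/(C1 + 6*c))^(1/4)) + 3*log(3)/4
 h(c) = 3*log(I*(-1/(C1 + 6*c))^(1/4)) + 3*log(3)/4


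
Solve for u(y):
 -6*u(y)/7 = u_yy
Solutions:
 u(y) = C1*sin(sqrt(42)*y/7) + C2*cos(sqrt(42)*y/7)


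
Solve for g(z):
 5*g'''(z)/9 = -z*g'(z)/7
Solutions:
 g(z) = C1 + Integral(C2*airyai(-105^(2/3)*z/35) + C3*airybi(-105^(2/3)*z/35), z)


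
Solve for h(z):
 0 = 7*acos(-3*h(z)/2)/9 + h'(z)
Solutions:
 Integral(1/acos(-3*_y/2), (_y, h(z))) = C1 - 7*z/9


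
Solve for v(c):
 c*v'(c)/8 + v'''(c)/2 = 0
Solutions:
 v(c) = C1 + Integral(C2*airyai(-2^(1/3)*c/2) + C3*airybi(-2^(1/3)*c/2), c)


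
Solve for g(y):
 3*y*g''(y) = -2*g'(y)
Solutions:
 g(y) = C1 + C2*y^(1/3)


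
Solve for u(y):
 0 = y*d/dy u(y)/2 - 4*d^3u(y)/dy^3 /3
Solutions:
 u(y) = C1 + Integral(C2*airyai(3^(1/3)*y/2) + C3*airybi(3^(1/3)*y/2), y)


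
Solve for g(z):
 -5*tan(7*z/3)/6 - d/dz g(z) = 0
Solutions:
 g(z) = C1 + 5*log(cos(7*z/3))/14


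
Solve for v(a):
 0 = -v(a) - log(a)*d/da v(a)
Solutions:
 v(a) = C1*exp(-li(a))


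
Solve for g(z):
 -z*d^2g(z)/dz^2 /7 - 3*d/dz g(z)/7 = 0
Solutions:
 g(z) = C1 + C2/z^2


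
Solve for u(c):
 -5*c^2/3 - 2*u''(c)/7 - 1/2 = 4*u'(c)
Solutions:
 u(c) = C1 + C2*exp(-14*c) - 5*c^3/36 + 5*c^2/168 - 19*c/147


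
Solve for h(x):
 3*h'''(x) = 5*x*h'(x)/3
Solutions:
 h(x) = C1 + Integral(C2*airyai(15^(1/3)*x/3) + C3*airybi(15^(1/3)*x/3), x)


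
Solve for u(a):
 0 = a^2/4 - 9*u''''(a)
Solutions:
 u(a) = C1 + C2*a + C3*a^2 + C4*a^3 + a^6/12960


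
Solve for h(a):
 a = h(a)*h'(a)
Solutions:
 h(a) = -sqrt(C1 + a^2)
 h(a) = sqrt(C1 + a^2)


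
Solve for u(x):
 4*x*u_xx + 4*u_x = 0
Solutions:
 u(x) = C1 + C2*log(x)


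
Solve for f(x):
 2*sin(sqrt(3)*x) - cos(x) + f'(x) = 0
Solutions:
 f(x) = C1 + sin(x) + 2*sqrt(3)*cos(sqrt(3)*x)/3


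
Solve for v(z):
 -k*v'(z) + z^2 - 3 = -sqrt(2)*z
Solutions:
 v(z) = C1 + z^3/(3*k) + sqrt(2)*z^2/(2*k) - 3*z/k


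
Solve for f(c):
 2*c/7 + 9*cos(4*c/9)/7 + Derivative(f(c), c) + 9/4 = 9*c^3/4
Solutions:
 f(c) = C1 + 9*c^4/16 - c^2/7 - 9*c/4 - 81*sin(4*c/9)/28


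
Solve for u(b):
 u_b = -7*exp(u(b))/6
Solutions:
 u(b) = log(1/(C1 + 7*b)) + log(6)


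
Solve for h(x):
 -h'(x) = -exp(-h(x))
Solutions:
 h(x) = log(C1 + x)


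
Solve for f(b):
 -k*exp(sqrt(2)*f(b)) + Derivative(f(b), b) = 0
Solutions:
 f(b) = sqrt(2)*(2*log(-1/(C1 + b*k)) - log(2))/4


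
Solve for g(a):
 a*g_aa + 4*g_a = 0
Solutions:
 g(a) = C1 + C2/a^3


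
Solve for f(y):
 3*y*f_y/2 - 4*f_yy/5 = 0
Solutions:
 f(y) = C1 + C2*erfi(sqrt(15)*y/4)


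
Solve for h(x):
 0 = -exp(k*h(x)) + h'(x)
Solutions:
 h(x) = Piecewise((log(-1/(C1*k + k*x))/k, Ne(k, 0)), (nan, True))
 h(x) = Piecewise((C1 + x, Eq(k, 0)), (nan, True))


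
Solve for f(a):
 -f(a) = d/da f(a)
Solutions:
 f(a) = C1*exp(-a)


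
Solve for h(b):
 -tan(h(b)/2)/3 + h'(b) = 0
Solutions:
 h(b) = -2*asin(C1*exp(b/6)) + 2*pi
 h(b) = 2*asin(C1*exp(b/6))


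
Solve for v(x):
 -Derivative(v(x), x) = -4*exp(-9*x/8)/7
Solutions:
 v(x) = C1 - 32*exp(-9*x/8)/63


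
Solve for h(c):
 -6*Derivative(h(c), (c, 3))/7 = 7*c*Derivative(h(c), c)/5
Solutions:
 h(c) = C1 + Integral(C2*airyai(-210^(2/3)*c/30) + C3*airybi(-210^(2/3)*c/30), c)


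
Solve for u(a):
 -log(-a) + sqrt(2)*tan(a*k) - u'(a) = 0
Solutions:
 u(a) = C1 - a*log(-a) + a + sqrt(2)*Piecewise((-log(cos(a*k))/k, Ne(k, 0)), (0, True))


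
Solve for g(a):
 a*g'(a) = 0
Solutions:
 g(a) = C1


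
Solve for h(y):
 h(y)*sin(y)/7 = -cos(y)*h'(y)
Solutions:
 h(y) = C1*cos(y)^(1/7)


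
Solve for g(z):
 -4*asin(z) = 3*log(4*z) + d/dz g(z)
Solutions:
 g(z) = C1 - 3*z*log(z) - 4*z*asin(z) - 6*z*log(2) + 3*z - 4*sqrt(1 - z^2)


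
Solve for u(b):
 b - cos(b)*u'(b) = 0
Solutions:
 u(b) = C1 + Integral(b/cos(b), b)


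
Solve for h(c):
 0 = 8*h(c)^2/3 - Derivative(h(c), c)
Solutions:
 h(c) = -3/(C1 + 8*c)


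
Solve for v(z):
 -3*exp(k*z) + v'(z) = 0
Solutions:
 v(z) = C1 + 3*exp(k*z)/k


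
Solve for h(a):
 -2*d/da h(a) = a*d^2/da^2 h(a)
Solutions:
 h(a) = C1 + C2/a


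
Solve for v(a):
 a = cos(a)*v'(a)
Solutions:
 v(a) = C1 + Integral(a/cos(a), a)


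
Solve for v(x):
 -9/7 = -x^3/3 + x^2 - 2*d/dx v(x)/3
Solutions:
 v(x) = C1 - x^4/8 + x^3/2 + 27*x/14


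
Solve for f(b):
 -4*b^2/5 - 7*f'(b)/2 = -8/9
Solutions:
 f(b) = C1 - 8*b^3/105 + 16*b/63


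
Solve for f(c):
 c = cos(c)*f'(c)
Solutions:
 f(c) = C1 + Integral(c/cos(c), c)


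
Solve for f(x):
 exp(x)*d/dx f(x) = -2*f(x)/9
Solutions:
 f(x) = C1*exp(2*exp(-x)/9)


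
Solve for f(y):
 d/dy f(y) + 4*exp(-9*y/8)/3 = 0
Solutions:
 f(y) = C1 + 32*exp(-9*y/8)/27


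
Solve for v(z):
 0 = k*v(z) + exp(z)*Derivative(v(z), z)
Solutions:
 v(z) = C1*exp(k*exp(-z))


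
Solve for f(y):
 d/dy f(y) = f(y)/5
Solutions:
 f(y) = C1*exp(y/5)


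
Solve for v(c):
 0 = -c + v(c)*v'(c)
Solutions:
 v(c) = -sqrt(C1 + c^2)
 v(c) = sqrt(C1 + c^2)


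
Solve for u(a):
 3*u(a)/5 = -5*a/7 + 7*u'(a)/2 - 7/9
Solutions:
 u(a) = C1*exp(6*a/35) - 25*a/21 - 445/54


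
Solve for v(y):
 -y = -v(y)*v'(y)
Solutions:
 v(y) = -sqrt(C1 + y^2)
 v(y) = sqrt(C1 + y^2)


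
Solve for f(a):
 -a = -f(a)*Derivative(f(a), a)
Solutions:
 f(a) = -sqrt(C1 + a^2)
 f(a) = sqrt(C1 + a^2)


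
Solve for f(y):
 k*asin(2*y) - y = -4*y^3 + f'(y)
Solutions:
 f(y) = C1 + k*(y*asin(2*y) + sqrt(1 - 4*y^2)/2) + y^4 - y^2/2


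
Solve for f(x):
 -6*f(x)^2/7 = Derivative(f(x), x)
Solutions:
 f(x) = 7/(C1 + 6*x)


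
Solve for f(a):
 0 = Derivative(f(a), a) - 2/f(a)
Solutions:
 f(a) = -sqrt(C1 + 4*a)
 f(a) = sqrt(C1 + 4*a)


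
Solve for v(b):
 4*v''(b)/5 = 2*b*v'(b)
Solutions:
 v(b) = C1 + C2*erfi(sqrt(5)*b/2)


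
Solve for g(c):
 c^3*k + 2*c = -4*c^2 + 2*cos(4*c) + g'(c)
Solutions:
 g(c) = C1 + c^4*k/4 + 4*c^3/3 + c^2 - sin(4*c)/2


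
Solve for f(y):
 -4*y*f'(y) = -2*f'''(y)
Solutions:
 f(y) = C1 + Integral(C2*airyai(2^(1/3)*y) + C3*airybi(2^(1/3)*y), y)


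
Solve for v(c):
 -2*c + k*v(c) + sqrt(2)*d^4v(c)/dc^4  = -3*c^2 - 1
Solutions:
 v(c) = C1*exp(-2^(7/8)*c*(-k)^(1/4)/2) + C2*exp(2^(7/8)*c*(-k)^(1/4)/2) + C3*exp(-2^(7/8)*I*c*(-k)^(1/4)/2) + C4*exp(2^(7/8)*I*c*(-k)^(1/4)/2) - 3*c^2/k + 2*c/k - 1/k


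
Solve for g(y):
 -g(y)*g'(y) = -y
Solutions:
 g(y) = -sqrt(C1 + y^2)
 g(y) = sqrt(C1 + y^2)


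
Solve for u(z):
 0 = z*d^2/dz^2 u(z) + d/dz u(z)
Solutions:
 u(z) = C1 + C2*log(z)


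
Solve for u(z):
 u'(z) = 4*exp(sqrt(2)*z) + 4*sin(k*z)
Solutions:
 u(z) = C1 + 2*sqrt(2)*exp(sqrt(2)*z) - 4*cos(k*z)/k


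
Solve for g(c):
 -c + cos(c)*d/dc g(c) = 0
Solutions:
 g(c) = C1 + Integral(c/cos(c), c)


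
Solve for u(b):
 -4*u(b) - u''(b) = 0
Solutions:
 u(b) = C1*sin(2*b) + C2*cos(2*b)


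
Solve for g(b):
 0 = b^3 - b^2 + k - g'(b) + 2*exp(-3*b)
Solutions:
 g(b) = C1 + b^4/4 - b^3/3 + b*k - 2*exp(-3*b)/3


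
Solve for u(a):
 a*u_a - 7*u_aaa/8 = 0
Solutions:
 u(a) = C1 + Integral(C2*airyai(2*7^(2/3)*a/7) + C3*airybi(2*7^(2/3)*a/7), a)


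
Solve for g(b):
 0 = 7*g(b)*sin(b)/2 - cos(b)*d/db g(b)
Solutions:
 g(b) = C1/cos(b)^(7/2)


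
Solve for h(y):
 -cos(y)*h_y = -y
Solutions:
 h(y) = C1 + Integral(y/cos(y), y)


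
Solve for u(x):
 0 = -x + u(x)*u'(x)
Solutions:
 u(x) = -sqrt(C1 + x^2)
 u(x) = sqrt(C1 + x^2)


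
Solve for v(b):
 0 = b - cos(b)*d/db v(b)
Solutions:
 v(b) = C1 + Integral(b/cos(b), b)


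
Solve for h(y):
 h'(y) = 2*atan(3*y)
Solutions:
 h(y) = C1 + 2*y*atan(3*y) - log(9*y^2 + 1)/3


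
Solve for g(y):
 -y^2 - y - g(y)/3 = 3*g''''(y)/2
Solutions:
 g(y) = -3*y^2 - 3*y + (C1*sin(2^(3/4)*sqrt(3)*y/6) + C2*cos(2^(3/4)*sqrt(3)*y/6))*exp(-2^(3/4)*sqrt(3)*y/6) + (C3*sin(2^(3/4)*sqrt(3)*y/6) + C4*cos(2^(3/4)*sqrt(3)*y/6))*exp(2^(3/4)*sqrt(3)*y/6)


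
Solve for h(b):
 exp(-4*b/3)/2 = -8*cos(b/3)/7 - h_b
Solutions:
 h(b) = C1 - 24*sin(b/3)/7 + 3*exp(-4*b/3)/8


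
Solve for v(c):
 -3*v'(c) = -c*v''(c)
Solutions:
 v(c) = C1 + C2*c^4


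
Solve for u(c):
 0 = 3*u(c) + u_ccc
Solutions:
 u(c) = C3*exp(-3^(1/3)*c) + (C1*sin(3^(5/6)*c/2) + C2*cos(3^(5/6)*c/2))*exp(3^(1/3)*c/2)


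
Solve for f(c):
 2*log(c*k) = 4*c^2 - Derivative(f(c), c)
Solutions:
 f(c) = C1 + 4*c^3/3 - 2*c*log(c*k) + 2*c


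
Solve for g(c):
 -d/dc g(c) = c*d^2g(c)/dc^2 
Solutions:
 g(c) = C1 + C2*log(c)


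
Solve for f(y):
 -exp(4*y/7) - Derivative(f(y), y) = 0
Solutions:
 f(y) = C1 - 7*exp(4*y/7)/4


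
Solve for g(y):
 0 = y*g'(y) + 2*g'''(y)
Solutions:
 g(y) = C1 + Integral(C2*airyai(-2^(2/3)*y/2) + C3*airybi(-2^(2/3)*y/2), y)


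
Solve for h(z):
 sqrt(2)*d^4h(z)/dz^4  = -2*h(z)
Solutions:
 h(z) = (C1*sin(2^(5/8)*z/2) + C2*cos(2^(5/8)*z/2))*exp(-2^(5/8)*z/2) + (C3*sin(2^(5/8)*z/2) + C4*cos(2^(5/8)*z/2))*exp(2^(5/8)*z/2)


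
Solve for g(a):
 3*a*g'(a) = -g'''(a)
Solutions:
 g(a) = C1 + Integral(C2*airyai(-3^(1/3)*a) + C3*airybi(-3^(1/3)*a), a)


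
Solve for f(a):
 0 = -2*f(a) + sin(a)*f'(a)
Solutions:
 f(a) = C1*(cos(a) - 1)/(cos(a) + 1)


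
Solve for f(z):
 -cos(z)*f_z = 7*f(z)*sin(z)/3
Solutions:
 f(z) = C1*cos(z)^(7/3)


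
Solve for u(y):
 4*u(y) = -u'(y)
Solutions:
 u(y) = C1*exp(-4*y)


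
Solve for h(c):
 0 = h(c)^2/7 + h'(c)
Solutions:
 h(c) = 7/(C1 + c)


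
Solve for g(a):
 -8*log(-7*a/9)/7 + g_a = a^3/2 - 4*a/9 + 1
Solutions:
 g(a) = C1 + a^4/8 - 2*a^2/9 + 8*a*log(-a)/7 + a*(-16*log(3) - 1 + 8*log(7))/7


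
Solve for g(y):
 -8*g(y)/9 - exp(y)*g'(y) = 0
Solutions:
 g(y) = C1*exp(8*exp(-y)/9)


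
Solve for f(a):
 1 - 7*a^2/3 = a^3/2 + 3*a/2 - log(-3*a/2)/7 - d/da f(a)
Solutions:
 f(a) = C1 + a^4/8 + 7*a^3/9 + 3*a^2/4 - a*log(-a)/7 + a*(-6 - log(3) + log(2))/7


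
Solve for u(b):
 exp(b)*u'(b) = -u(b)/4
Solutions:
 u(b) = C1*exp(exp(-b)/4)
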